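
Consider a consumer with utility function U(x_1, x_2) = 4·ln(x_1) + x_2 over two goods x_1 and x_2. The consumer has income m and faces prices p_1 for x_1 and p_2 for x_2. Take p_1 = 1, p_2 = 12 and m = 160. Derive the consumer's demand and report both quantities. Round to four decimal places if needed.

x_1* = 48, x_2* = 9.3333

MU_x_1 = 4/x_1, MU_x_2 = 1. Tangency: 4/x_1 = p_1/p_2.
So x_1*(p_1,p_2) = 4·p_2/p_1, independent of income; and x_2* = (m − 4·p_2)/p_2.
At the given prices: x_1* = 4·12/1 = 48, and x_2* = 9.3333.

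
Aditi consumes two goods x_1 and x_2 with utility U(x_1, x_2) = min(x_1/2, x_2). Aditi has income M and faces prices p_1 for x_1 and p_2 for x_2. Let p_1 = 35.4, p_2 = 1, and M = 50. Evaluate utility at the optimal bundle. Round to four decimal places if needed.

V = 0.6964

With perfect complements, no substitution: consume in ratio x_1:x_2 = 2:1.
Budget: p_1·x_1 + p_2·(1/2)·x_1 = M, so (2·p_1 + p_2)·x_1 = 2·M.
Demand: x_1*(p_1,p_2,M) = 2·M/(2·p_1 + p_2), x_2* = M/(2·p_1 + p_2).
Here 2·35.4 + 1 = 71.8, giving x_1* = 1.3928 and x_2* = 0.6964.
Utility at the optimum: U(1.3928, 0.6964) = 0.6964.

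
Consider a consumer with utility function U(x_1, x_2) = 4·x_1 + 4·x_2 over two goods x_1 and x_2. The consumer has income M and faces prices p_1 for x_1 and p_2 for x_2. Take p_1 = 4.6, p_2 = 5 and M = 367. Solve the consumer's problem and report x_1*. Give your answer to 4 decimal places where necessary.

Perfect substitutes: compare marginal utility per dollar. 4/p_1 vs 4/p_2 → 0.8696 vs 0.8.
x_1 gives more utility per dollar, so spend all income on x_1: x_1* = M/p_1, x_2* = 0.
Numerically: x_1* = 79.7826, x_2* = 0.

x_1* = 79.7826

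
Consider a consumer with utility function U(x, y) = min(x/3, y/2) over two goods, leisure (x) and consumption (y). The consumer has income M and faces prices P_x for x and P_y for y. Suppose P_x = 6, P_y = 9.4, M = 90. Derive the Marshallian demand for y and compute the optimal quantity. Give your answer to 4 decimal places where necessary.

y* = 4.8913

Demand: x*(P_x,P_y,M) = 3·M/(3·P_x + 2·P_y), y* = 2·M/(3·P_x + 2·P_y).
Here 3·6 + 2·9.4 = 36.8, giving y* = 4.8913.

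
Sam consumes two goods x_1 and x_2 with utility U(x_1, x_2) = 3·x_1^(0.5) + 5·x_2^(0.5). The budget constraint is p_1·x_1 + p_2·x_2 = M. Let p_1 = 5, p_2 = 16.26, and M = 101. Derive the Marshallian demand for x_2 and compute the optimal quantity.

MU_x_1 ∝ 3·x_1^(-0.5), MU_x_2 ∝ 5·x_2^(-0.5), so MRS = (3/5)·(x_2/x_1)^(0.5) = p_1/p_2.
Solve for the ratio: x_2/x_1 = [(5/3)·p_1/p_2]^(2).
With the ratio pinned down, the budget gives x_1* = M/(p_1 + p_2·(x_2/x_1)) and x_2* = (x_2/x_1)·x_1*.
Numerically x_2/x_1 = 0.262662, so x_1* = 101/(5 + 16.26·0.262662) = 10.8943 and x_2* = 0.262662·10.8943 = 2.8615.

x_2* = 2.8615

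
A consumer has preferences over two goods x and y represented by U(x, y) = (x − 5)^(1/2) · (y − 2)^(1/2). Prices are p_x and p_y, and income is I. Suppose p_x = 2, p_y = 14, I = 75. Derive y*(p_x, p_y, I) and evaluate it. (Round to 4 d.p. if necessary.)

y* = 3.3214

After buying the subsistence bundle (5, 2), a share 0.5 of the remaining income goes to x: x* = 5 + 0.5·(I − 5p_x − 2p_y)/p_x.
Discretionary income = 75 − 5·2 − 2·14 = 37; y* = 2 + 0.5·37/14 = 3.3214.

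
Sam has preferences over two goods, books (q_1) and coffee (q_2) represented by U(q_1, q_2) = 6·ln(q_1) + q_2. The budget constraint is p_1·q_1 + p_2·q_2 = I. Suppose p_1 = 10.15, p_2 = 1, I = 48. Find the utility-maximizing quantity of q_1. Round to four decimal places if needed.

q_1* = 0.5911

Set MRS = p_1/p_2: (6/q_1)/1 = p_1/p_2.
So q_1*(p_1,p_2) = 6·p_2/p_1, independent of income; and q_2* = (I − 6·p_2)/p_2.
At the given prices: q_1* = 6·1/10.15 = 0.5911.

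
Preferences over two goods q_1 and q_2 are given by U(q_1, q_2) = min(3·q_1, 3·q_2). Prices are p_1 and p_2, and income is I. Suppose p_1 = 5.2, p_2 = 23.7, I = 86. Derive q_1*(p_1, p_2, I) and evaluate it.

q_1* = 2.9758

Demand: q_1*(p_1,p_2,I) = 3·I/(3·p_1 + 3·p_2), q_2* = 3·I/(3·p_1 + 3·p_2).
Here 3·5.2 + 3·23.7 = 86.7, giving q_1* = 2.9758.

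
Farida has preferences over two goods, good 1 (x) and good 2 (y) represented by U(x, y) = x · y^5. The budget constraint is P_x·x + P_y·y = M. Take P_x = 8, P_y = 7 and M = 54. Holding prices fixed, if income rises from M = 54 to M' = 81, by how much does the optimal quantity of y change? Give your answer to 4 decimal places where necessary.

MU_x/MU_y = (y)/(5·x); tangency sets this equal to P_x/P_y.
So P_y·y = 5·P_x·x; combined with the budget, a share 1/6 of income goes to x.
Demand: x*(P_x,P_y,M) = 1/6·M/P_x and y* = 5/6·M/P_y.
At P_x=8, P_y=7, M=54: y* = 5/6·54/7 = 6.4286.
At M' = 81: y* = 9.6429. Change: 9.6429 − 6.4286 = 3.2143.

Δy* = 3.2143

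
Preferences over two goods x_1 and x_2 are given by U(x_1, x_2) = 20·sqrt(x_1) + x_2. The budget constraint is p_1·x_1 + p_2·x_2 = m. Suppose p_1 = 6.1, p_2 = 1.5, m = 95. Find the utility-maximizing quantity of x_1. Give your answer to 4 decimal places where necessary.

Set MRS = p_1/p_2: 10·x_1^(−1/2) = p_1/p_2.
Solve: √x_1 = 10·p_2/p_1, so x_1*(p_1,p_2) = (10·p_2/p_1)², and x_2* = (m − p_1·x_1*)/p_2.
Plugging in: x_1* = (10·1.5/6.1)² = 6.0468.

x_1* = 6.0468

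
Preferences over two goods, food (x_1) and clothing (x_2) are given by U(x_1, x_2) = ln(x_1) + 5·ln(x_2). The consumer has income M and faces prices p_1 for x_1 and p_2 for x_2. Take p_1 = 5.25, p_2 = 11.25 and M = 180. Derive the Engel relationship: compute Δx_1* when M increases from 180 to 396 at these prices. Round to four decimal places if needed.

The MRS is (1/5)·x_2/x_1. Set MRS = p_1/p_2.
So p_2·x_2 = 5·p_1·x_1; combined with the budget, a share 1/6 of income goes to x_1.
Demand: x_1*(p_1,p_2,M) = 1/6·M/p_1 and x_2* = 5/6·M/p_2.
At p_1=5.25, p_2=11.25, M=180: x_1* = 1/6·180/5.25 = 5.7143.
At M' = 396: x_1* = 12.5714. Change: 12.5714 − 5.7143 = 6.8571.

Δx_1* = 6.8571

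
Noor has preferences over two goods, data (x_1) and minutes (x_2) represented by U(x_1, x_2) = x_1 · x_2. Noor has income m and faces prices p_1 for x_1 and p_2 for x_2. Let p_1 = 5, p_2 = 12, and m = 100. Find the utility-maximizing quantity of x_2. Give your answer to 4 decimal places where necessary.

x_2* = 4.1667

At p_1=5, p_2=12, m=100: x_2* = 0.5·100/12 = 4.1667.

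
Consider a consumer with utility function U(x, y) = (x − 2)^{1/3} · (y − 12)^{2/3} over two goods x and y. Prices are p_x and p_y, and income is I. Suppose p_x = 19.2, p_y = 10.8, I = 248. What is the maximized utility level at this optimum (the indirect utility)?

Substituting into the budget: x* = 2 + 1/3·(I − 2·p_x − 12·p_y)/p_x, and y* = 12 + 2/3·(…)/p_y.
Discretionary income = 248 − 2·19.2 − 12·10.8 = 80; x* = 2 + 1/3·80/19.2 = 3.3889; y* = 12 + 2/3·80/10.8 = 16.9383.
Utility at the optimum: U(3.3889, 16.9383) = 3.2355.

V = 3.2355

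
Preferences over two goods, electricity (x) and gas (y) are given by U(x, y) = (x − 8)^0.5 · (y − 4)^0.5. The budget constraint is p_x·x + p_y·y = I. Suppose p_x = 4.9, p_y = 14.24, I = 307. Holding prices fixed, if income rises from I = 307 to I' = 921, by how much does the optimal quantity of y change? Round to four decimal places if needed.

Δy* = 21.559

MRS = (y−4)/(x−8). Tangency with p_x/p_y gives y−4 = (p_x/p_y)·(x−8).
Substituting into the budget: x* = 8 + 0.5·(I − 8·p_x − 4·p_y)/p_x, and y* = 4 + 0.5·(…)/p_y.
Discretionary income = 307 − 8·4.9 − 4·14.24 = 210.84; y* = 4 + 0.5·210.84/14.24 = 11.4031.
At I' = 921: y* = 32.9621. Change: 32.9621 − 11.4031 = 21.559.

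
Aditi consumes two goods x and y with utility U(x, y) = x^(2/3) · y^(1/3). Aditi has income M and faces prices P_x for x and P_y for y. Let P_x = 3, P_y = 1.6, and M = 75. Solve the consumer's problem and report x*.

x* = 16.6667

MU_x/MU_y = (2/3·y)/(1/3·x); tangency sets this equal to P_x/P_y.
Rearranging, P_y·y = (1/2)·P_x·x. Substituting into the budget gives P_x·x·(1 + (1/2)) = M.
Demand: x*(P_x,P_y,M) = 2/3·M/P_x and y* = 1/3·M/P_y.
At P_x=3, P_y=1.6, M=75: x* = 2/3·75/3 = 16.6667.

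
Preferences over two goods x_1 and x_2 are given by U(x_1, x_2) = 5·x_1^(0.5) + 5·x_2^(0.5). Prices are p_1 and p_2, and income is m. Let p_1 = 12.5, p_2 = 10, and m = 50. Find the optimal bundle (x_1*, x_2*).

x_1* = 1.7778, x_2* = 2.7778

MRS = MU_x_1/MU_x_2 = (x_2/x_1)^(0.5). Set equal to p_1/p_2.
Solve for the ratio: x_2/x_1 = [p_1/p_2]^(2).
With the ratio pinned down, the budget gives x_1* = m/(p_1 + p_2·(x_2/x_1)) and x_2* = (x_2/x_1)·x_1*.
Numerically x_2/x_1 = 1.5625, so x_1* = 50/(12.5 + 10·1.5625) = 1.7778 and x_2* = 1.5625·1.7778 = 2.7778.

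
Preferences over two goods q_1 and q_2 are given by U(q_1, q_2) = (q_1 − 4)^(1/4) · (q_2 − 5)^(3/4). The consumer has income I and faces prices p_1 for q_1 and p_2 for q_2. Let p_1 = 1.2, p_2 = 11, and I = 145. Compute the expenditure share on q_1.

share on q_1 = 0.18

MRS = (1/3)·(q_2−5)/(q_1−4). Tangency with p_1/p_2 gives q_2−5 = 3·(p_1/p_2)·(q_1−4).
Substituting into the budget: q_1* = 4 + 0.25·(I − 4·p_1 − 5·p_2)/p_1, and q_2* = 5 + 0.75·(…)/p_2.
Discretionary income = 145 − 4·1.2 − 5·11 = 85.2; q_1* = 4 + 0.25·85.2/1.2 = 21.75; q_2* = 5 + 0.75·85.2/11 = 10.8091.
Expenditure on q_1: 1.2·21.75 = 26.1; share = 0.18.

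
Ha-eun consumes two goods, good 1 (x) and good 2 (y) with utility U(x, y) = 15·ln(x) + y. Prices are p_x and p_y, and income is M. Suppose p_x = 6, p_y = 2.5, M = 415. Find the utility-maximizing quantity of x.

x* = 6.25

MU_x = 15/x, MU_y = 1. Tangency: 15/x = p_x/p_y.
So x*(p_x,p_y) = 15·p_y/p_x, independent of income; and y* = (M − 15·p_y)/p_y.
At the given prices: x* = 15·2.5/6 = 6.25.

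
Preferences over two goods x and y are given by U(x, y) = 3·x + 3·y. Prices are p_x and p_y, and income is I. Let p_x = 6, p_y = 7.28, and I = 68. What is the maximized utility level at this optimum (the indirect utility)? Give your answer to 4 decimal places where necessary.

V = 34

Perfect substitutes: compare marginal utility per dollar. 3/p_x vs 3/p_y → 0.5 vs 0.4121.
x gives more utility per dollar, so spend all income on x: x* = I/p_x, y* = 0.
Numerically: x* = 11.3333, y* = 0.
Utility at the optimum: U(11.3333, 0) = 34.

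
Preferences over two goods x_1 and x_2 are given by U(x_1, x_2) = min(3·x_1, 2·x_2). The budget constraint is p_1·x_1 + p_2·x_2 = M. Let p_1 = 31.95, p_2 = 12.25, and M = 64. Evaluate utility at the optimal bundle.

With perfect complements, no substitution: consume in ratio x_1:x_2 = 2:3.
Budget: p_1·x_1 + p_2·(3/2)·x_1 = M, so (2·p_1 + 3·p_2)·x_1 = 2·M.
Demand: x_1*(p_1,p_2,M) = 2·M/(2·p_1 + 3·p_2), x_2* = 3·M/(2·p_1 + 3·p_2).
Here 2·31.95 + 3·12.25 = 100.65, giving x_1* = 1.2717 and x_2* = 1.9076.
Utility at the optimum: U(1.2717, 1.9076) = 3.8152.

V = 3.8152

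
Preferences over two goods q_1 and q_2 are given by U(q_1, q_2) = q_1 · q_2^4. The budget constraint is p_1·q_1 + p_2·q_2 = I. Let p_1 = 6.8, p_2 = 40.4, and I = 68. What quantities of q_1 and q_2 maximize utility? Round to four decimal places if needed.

MU_q_1/MU_q_2 = (q_2)/(4·q_1); tangency sets this equal to p_1/p_2.
Rearranging, p_2·q_2 = 4·p_1·q_1. Substituting into the budget gives p_1·q_1·(1 + 4) = I.
Demand: q_1*(p_1,p_2,I) = 0.2·I/p_1 and q_2* = 0.8·I/p_2.
At p_1=6.8, p_2=40.4, I=68: q_1* = 0.2·68/6.8 = 2, q_2* = 1.3465.

q_1* = 2, q_2* = 1.3465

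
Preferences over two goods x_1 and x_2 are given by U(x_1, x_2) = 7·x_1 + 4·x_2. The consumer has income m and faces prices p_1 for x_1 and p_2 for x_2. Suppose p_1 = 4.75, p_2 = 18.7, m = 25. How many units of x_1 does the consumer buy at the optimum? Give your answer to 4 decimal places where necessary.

Linear utility — the consumer picks whichever good has higher MU/price: 7/4.75 = 1.4737 vs 4/18.7 = 0.2139.
x_1 gives more utility per dollar, so spend all income on x_1: x_1* = m/p_1, x_2* = 0.
Numerically: x_1* = 5.2632, x_2* = 0.

x_1* = 5.2632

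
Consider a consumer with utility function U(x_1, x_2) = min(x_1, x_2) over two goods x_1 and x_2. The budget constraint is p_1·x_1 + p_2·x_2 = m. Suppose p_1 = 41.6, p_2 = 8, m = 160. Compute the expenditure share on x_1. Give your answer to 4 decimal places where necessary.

Leontief preferences: the optimum is at the kink where x_1/1 = x_2/1, i.e. x_2 = x_1.
Budget: p_1·x_1 + p_2·x_1 = m, so (p_1 + p_2)·x_1 = m.
Demand: x_1*(p_1,p_2,m) = m/(p_1 + p_2), x_2* = m/(p_1 + p_2).
Here 41.6 + 8 = 49.6, giving x_1* = 3.2258 and x_2* = 3.2258.
Expenditure on x_1: 41.6·3.2258 = 134.1935; share = 0.8387.

share on x_1 = 0.8387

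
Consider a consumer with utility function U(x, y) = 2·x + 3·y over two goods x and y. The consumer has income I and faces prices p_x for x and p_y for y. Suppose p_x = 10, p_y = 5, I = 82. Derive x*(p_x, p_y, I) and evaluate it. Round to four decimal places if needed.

x* = 0

Linear utility — the consumer picks whichever good has higher MU/price: 2/10 = 0.2 vs 3/5 = 0.6.
y gives more utility per dollar, so spend all income on y: y* = I/p_y, x* = 0.
Numerically: x* = 0, y* = 16.4.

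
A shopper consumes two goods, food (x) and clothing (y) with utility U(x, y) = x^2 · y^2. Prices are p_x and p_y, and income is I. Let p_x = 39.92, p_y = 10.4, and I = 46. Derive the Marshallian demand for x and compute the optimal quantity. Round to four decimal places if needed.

MU_x/MU_y = (2·y)/(2·x); tangency sets this equal to p_x/p_y.
So 2·p_y·y = 2·p_x·x; combined with the budget, a share 0.5 of income goes to x.
Demand: x*(p_x,p_y,I) = 0.5·I/p_x and y* = 0.5·I/p_y.
At p_x=39.92, p_y=10.4, I=46: x* = 0.5·46/39.92 = 0.5762.

x* = 0.5762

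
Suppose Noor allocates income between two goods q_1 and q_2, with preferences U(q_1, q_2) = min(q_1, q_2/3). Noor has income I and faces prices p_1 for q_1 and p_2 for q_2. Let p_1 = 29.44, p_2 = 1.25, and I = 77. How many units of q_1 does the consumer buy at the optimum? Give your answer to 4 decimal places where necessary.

Here 29.44 + 3·1.25 = 33.19, giving q_1* = 2.32.

q_1* = 2.32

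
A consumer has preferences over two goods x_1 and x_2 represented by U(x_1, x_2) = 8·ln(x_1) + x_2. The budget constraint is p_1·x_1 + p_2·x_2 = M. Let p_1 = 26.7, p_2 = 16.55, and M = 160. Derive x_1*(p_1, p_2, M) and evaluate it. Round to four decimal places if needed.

x_1* = 4.9588

MU_x_1 = 8/x_1, MU_x_2 = 1. Tangency: 8/x_1 = p_1/p_2.
So x_1*(p_1,p_2) = 8·p_2/p_1, independent of income; and x_2* = (M − 8·p_2)/p_2.
At the given prices: x_1* = 8·16.55/26.7 = 4.9588.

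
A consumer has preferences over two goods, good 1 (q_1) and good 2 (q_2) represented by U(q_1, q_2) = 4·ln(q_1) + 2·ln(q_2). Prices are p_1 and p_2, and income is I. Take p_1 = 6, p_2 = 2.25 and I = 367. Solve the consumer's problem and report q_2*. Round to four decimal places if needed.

q_2* = 54.3704

Tangency: MRS = 2·q_2/q_1 = p_1/p_2.
So 4·p_2·q_2 = 2·p_1·q_1; combined with the budget, a share 2/3 of income goes to q_1.
Demand: q_1*(p_1,p_2,I) = 2/3·I/p_1 and q_2* = 1/3·I/p_2.
At p_1=6, p_2=2.25, I=367: q_2* = 1/3·367/2.25 = 54.3704.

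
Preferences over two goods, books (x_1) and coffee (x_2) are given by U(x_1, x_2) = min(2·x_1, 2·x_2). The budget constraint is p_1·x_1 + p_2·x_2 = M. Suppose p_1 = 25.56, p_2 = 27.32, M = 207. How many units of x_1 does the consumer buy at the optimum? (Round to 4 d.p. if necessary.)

x_1* = 3.9145

With perfect complements, no substitution: consume in ratio x_1:x_2 = 2:2.
Budget: p_1·x_1 + p_2·x_1 = M, so (2·p_1 + 2·p_2)·x_1 = 2·M.
Demand: x_1*(p_1,p_2,M) = 2·M/(2·p_1 + 2·p_2), x_2* = 2·M/(2·p_1 + 2·p_2).
Here 2·25.56 + 2·27.32 = 105.76, giving x_1* = 3.9145.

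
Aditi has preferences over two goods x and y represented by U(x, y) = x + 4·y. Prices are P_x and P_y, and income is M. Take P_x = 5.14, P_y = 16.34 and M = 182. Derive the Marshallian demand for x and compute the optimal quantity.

Perfect substitutes: compare marginal utility per dollar. 1/P_x vs 4/P_y → 0.1946 vs 0.2448.
y gives more utility per dollar, so spend all income on y: y* = M/P_y, x* = 0.
Numerically: x* = 0, y* = 11.1383.

x* = 0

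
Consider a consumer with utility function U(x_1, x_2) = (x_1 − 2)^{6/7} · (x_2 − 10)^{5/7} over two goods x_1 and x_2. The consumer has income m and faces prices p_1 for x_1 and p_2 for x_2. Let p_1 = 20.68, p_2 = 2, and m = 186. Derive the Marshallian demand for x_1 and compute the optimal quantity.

x_1* = 5.2875

This is Cobb-Douglas in (x_1−2, x_2−10): tangency gives 6/7·p_2·(x_2−10) = 5/7·p_1·(x_1−2).
After buying the subsistence bundle (2, 10), a share 6/11 of the remaining income goes to x_1: x_1* = 2 + 6/11·(m − 2p_1 − 10p_2)/p_1.
Discretionary income = 186 − 2·20.68 − 10·2 = 124.64; x_1* = 2 + 6/11·124.64/20.68 = 5.2875.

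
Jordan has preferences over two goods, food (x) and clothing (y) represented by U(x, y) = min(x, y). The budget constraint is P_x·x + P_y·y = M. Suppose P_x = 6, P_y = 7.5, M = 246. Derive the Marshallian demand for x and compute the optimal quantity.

Leontief preferences: the optimum is at the kink where x/1 = y/1, i.e. y = x.
Budget: P_x·x + P_y·x = M, so (P_x + P_y)·x = M.
Demand: x*(P_x,P_y,M) = M/(P_x + P_y), y* = M/(P_x + P_y).
Here 6 + 7.5 = 13.5, giving x* = 18.2222.

x* = 18.2222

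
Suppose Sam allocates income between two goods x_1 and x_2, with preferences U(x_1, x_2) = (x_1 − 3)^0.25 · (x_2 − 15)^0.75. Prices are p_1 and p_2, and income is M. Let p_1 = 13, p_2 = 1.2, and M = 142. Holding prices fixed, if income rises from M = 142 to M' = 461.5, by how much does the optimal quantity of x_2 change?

MRS = (1/3)·(x_2−15)/(x_1−3). Tangency with p_1/p_2 gives x_2−15 = 3·(p_1/p_2)·(x_1−3).
After buying the subsistence bundle (3, 15), a share 0.25 of the remaining income goes to x_1: x_1* = 3 + 0.25·(M − 3p_1 − 15p_2)/p_1.
Discretionary income = 142 − 3·13 − 15·1.2 = 85; x_2* = 15 + 0.75·85/1.2 = 68.125.
At M' = 461.5: x_2* = 267.8125. Change: 267.8125 − 68.125 = 199.6875.

Δx_2* = 199.6875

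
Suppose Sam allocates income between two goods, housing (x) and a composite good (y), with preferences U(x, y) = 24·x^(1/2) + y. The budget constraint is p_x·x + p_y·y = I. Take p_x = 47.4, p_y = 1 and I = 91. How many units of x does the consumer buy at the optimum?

x* = 0.0641

Utility is quasi-linear in y; the FOC for x is 12/√x = p_x/p_y.
Solve: √x = 12·p_y/p_x, so x*(p_x,p_y) = (12·p_y/p_x)², and y* = (I − p_x·x*)/p_y.
Plugging in: x* = (12·1/47.4)² = 0.0641.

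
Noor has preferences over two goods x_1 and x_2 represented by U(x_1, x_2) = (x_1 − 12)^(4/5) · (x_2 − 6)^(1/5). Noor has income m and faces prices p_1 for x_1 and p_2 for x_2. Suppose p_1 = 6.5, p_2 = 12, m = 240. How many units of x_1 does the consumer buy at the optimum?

Let x_1' = x_1−12, x_2' = x_2−6. MRS = 4·x_2'/x_1' = p_1/p_2.
After buying the subsistence bundle (12, 6), a share 0.8 of the remaining income goes to x_1: x_1* = 12 + 0.8·(m − 12p_1 − 6p_2)/p_1.
Discretionary income = 240 − 12·6.5 − 6·12 = 90; x_1* = 12 + 0.8·90/6.5 = 23.0769.

x_1* = 23.0769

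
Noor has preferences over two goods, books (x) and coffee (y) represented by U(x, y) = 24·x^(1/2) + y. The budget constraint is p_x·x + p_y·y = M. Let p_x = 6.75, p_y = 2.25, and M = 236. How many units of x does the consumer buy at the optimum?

x* = 16

Utility is quasi-linear in y; the FOC for x is 12/√x = p_x/p_y.
Solve: √x = 12·p_y/p_x, so x*(p_x,p_y) = (12·p_y/p_x)², and y* = (M − p_x·x*)/p_y.
Plugging in: x* = (12·2.25/6.75)² = 16.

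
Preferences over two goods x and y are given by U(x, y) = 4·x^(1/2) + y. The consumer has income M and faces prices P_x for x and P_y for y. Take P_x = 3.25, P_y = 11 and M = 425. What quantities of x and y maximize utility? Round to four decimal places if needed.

Set MRS = P_x/P_y: 2·x^(−1/2) = P_x/P_y.
Solve: √x = 2·P_y/P_x, so x*(P_x,P_y) = (2·P_y/P_x)², and y* = (M − P_x·x*)/P_y.
Plugging in: x* = (2·11/3.25)² = 45.8225, y* = 25.0979.

x* = 45.8225, y* = 25.0979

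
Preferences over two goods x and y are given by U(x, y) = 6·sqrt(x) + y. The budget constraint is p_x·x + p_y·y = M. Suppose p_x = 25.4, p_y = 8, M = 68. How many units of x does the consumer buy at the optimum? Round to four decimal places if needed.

x* = 0.8928

Plugging in: x* = (3·8/25.4)² = 0.8928.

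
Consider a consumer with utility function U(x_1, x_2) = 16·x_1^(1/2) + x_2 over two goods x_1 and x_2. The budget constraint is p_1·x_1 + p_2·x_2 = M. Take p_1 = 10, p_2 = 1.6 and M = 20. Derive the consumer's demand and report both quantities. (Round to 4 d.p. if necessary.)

x_1* = 1.6384, x_2* = 2.26

MU_x_1 = 8/√x_1, MU_x_2 = 1. Tangency: 8/√x_1 = p_1/p_2.
Solve: √x_1 = 8·p_2/p_1, so x_1*(p_1,p_2) = (8·p_2/p_1)², and x_2* = (M − p_1·x_1*)/p_2.
Plugging in: x_1* = (8·1.6/10)² = 1.6384, x_2* = 2.26.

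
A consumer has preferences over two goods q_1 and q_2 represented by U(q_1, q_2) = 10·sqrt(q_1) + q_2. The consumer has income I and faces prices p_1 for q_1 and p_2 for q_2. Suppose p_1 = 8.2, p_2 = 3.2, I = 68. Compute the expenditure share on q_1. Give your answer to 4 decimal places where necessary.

share on q_1 = 0.4591

Set MRS = p_1/p_2: 5·q_1^(−1/2) = p_1/p_2.
Solve: √q_1 = 5·p_2/p_1, so q_1*(p_1,p_2) = (5·p_2/p_1)², and q_2* = (I − p_1·q_1*)/p_2.
Plugging in: q_1* = (5·3.2/8.2)² = 3.8073, q_2* = 11.4939.
Expenditure on q_1: 8.2·3.8073 = 31.2195; share = 0.4591.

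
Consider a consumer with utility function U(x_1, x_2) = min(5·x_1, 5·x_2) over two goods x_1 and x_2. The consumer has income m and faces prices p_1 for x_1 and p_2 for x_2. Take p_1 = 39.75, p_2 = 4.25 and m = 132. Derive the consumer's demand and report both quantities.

x_1* = 3, x_2* = 3

With perfect complements, no substitution: consume in ratio x_1:x_2 = 5:5.
Budget: p_1·x_1 + p_2·x_1 = m, so (5·p_1 + 5·p_2)·x_1 = 5·m.
Demand: x_1*(p_1,p_2,m) = 5·m/(5·p_1 + 5·p_2), x_2* = 5·m/(5·p_1 + 5·p_2).
Here 5·39.75 + 5·4.25 = 220, giving x_1* = 3 and x_2* = 3.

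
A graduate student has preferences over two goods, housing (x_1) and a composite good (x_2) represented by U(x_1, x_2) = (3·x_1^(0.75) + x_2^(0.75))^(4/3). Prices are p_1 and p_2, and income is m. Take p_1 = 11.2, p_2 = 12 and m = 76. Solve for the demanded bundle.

x_1* = 6.7183, x_2* = 0.0629

MU_x_1 ∝ 3·x_1^(-0.25), MU_x_2 ∝ x_2^(-0.25), so MRS = 3·(x_2/x_1)^(0.25) = p_1/p_2.
Solve for the ratio: x_2/x_1 = [(1/3)·p_1/p_2]^(4).
With the ratio pinned down, the budget gives x_1* = m/(p_1 + p_2·(x_2/x_1)) and x_2* = (x_2/x_1)·x_1*.
Numerically x_2/x_1 = 0.009368, so x_1* = 76/(11.2 + 12·0.009368) = 6.7183 and x_2* = 0.009368·6.7183 = 0.0629.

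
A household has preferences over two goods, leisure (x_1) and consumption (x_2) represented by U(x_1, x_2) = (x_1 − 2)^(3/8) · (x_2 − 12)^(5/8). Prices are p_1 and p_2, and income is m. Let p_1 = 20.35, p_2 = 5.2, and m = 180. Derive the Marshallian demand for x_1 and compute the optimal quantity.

x_1* = 3.4171

This is Cobb-Douglas in (x_1−2, x_2−12): tangency gives 0.375·p_2·(x_2−12) = 0.625·p_1·(x_1−2).
After buying the subsistence bundle (2, 12), a share 0.375 of the remaining income goes to x_1: x_1* = 2 + 0.375·(m − 2p_1 − 12p_2)/p_1.
Discretionary income = 180 − 2·20.35 − 12·5.2 = 76.9; x_1* = 2 + 0.375·76.9/20.35 = 3.4171.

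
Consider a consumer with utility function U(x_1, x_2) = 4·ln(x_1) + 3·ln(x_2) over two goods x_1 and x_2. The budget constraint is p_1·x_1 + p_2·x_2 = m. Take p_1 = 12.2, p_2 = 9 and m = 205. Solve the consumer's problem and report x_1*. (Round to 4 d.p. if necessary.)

x_1* = 9.6019

MU_x_1/MU_x_2 = (4·x_2)/(3·x_1); tangency sets this equal to p_1/p_2.
Rearranging, p_2·x_2 = (3/4)·p_1·x_1. Substituting into the budget gives p_1·x_1·(1 + (3/4)) = m.
Demand: x_1*(p_1,p_2,m) = 4/7·m/p_1 and x_2* = 3/7·m/p_2.
At p_1=12.2, p_2=9, m=205: x_1* = 4/7·205/12.2 = 9.6019.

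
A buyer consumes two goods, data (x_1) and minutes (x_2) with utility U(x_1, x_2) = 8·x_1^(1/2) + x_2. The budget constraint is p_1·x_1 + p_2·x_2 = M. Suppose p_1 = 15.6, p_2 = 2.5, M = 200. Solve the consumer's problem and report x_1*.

x_1* = 0.4109

Utility is quasi-linear in x_2; the FOC for x_1 is 4/√x_1 = p_1/p_2.
Thus x_1* = (4·p_2/p_1)² — independent of M — with the rest of income spent on x_2.
Plugging in: x_1* = (4·2.5/15.6)² = 0.4109.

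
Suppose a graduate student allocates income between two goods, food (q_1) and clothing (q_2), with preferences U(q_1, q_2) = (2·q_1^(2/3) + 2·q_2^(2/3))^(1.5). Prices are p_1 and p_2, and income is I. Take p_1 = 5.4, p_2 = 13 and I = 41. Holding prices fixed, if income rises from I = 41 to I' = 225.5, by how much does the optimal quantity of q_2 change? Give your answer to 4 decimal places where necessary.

Δq_2* = 2.0885

With the ratio pinned down, the budget gives q_1* = I/(p_1 + p_2·(q_2/q_1)) and q_2* = (q_2/q_1)·q_1*.
Numerically q_2/q_1 = 0.071672, so q_1* = 41/(5.4 + 13·0.071672) = 6.4753 and q_2* = 0.071672·6.4753 = 0.4641.
At I' = 225.5: q_2* = 2.5526. Change: 2.5526 − 0.4641 = 2.0885.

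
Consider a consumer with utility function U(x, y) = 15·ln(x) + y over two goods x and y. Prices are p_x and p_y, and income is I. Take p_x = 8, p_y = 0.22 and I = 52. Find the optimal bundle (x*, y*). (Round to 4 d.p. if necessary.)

x* = 0.4125, y* = 221.3636

Set MRS = p_x/p_y: (15/x)/1 = p_x/p_y.
So x*(p_x,p_y) = 15·p_y/p_x, independent of income; and y* = (I − 15·p_y)/p_y.
At the given prices: x* = 15·0.22/8 = 0.4125, and y* = 221.3636.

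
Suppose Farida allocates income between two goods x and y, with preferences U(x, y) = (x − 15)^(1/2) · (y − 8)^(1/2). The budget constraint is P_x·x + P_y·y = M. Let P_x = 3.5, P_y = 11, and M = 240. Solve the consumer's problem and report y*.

This is Cobb-Douglas in (x−15, y−8): tangency gives 0.5·P_y·(y−8) = 0.5·P_x·(x−15).
Substituting into the budget: x* = 15 + 0.5·(M − 15·P_x − 8·P_y)/P_x, and y* = 8 + 0.5·(…)/P_y.
Discretionary income = 240 − 15·3.5 − 8·11 = 99.5; y* = 8 + 0.5·99.5/11 = 12.5227.

y* = 12.5227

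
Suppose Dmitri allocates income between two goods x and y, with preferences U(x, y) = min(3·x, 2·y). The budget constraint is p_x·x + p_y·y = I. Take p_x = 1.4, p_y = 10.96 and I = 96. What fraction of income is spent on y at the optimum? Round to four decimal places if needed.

share on y = 0.9215

Leontief preferences: the optimum is at the kink where x/2 = y/3, i.e. y = (3/2)·x.
Budget: p_x·x + p_y·(3/2)·x = I, so (2·p_x + 3·p_y)·x = 2·I.
Demand: x*(p_x,p_y,I) = 2·I/(2·p_x + 3·p_y), y* = 3·I/(2·p_x + 3·p_y).
Here 2·1.4 + 3·10.96 = 35.68, giving x* = 5.3812 and y* = 8.0717.
Expenditure on y: 10.96·8.0717 = 88.4664; share = 0.9215.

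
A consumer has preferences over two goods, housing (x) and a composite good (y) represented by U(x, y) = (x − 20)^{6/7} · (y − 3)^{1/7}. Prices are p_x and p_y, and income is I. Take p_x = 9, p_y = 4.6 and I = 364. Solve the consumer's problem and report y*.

y* = 8.2857

Discretionary income = 364 − 20·9 − 3·4.6 = 170.2; y* = 3 + 1/7·170.2/4.6 = 8.2857.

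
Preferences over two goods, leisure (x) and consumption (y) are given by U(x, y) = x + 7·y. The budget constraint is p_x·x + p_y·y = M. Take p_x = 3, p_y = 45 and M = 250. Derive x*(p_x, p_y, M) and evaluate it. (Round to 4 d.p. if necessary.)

x* = 83.3333

Numerically: x* = 83.3333, y* = 0.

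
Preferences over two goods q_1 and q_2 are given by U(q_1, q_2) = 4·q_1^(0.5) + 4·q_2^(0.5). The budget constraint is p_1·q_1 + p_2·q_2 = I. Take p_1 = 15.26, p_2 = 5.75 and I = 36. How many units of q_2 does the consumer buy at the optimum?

MRS = MU_q_1/MU_q_2 = (q_2/q_1)^(0.5). Set equal to p_1/p_2.
Hence q_2/q_1 = (p_1/p_2)^(1/(0.5)), i.e. raised to the 2 power.
With the ratio pinned down, the budget gives q_1* = I/(p_1 + p_2·(q_2/q_1)) and q_2* = (q_2/q_1)·q_1*.
Numerically q_2/q_1 = 7.043254, so q_1* = 36/(15.26 + 5.75·7.043254) = 0.6456 and q_2* = 7.043254·0.6456 = 4.5474.

q_2* = 4.5474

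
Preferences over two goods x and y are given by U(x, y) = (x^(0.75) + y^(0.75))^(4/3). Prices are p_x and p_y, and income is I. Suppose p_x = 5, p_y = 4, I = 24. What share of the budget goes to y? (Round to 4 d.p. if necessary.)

share on y = 0.6614

Numerically y/x = 2.441406, so x* = 24/(5 + 4·2.441406) = 1.6254 and y* = 2.441406·1.6254 = 3.9683.
Expenditure on y: 4·3.9683 = 15.873; share = 0.6614.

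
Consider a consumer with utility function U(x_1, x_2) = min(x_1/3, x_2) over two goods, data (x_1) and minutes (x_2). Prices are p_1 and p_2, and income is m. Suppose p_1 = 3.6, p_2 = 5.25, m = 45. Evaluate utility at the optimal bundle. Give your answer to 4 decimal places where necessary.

V = 2.8037

Here 3·3.6 + 5.25 = 16.05, giving x_1* = 8.4112 and x_2* = 2.8037.
Utility at the optimum: U(8.4112, 2.8037) = 2.8037.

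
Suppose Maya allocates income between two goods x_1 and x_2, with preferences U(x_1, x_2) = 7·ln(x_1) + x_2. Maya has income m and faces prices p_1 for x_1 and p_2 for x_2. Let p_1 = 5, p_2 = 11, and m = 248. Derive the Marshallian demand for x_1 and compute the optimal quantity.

Set MRS = p_1/p_2: (7/x_1)/1 = p_1/p_2.
So x_1*(p_1,p_2) = 7·p_2/p_1, independent of income; and x_2* = (m − 7·p_2)/p_2.
At the given prices: x_1* = 7·11/5 = 15.4.

x_1* = 15.4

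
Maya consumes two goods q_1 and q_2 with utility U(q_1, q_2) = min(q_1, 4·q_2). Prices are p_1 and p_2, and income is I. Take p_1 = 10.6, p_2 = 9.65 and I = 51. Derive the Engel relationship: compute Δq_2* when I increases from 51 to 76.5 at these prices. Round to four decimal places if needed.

With perfect complements, no substitution: consume in ratio q_1:q_2 = 4:1.
Budget: p_1·q_1 + p_2·(1/4)·q_1 = I, so (4·p_1 + p_2)·q_1 = 4·I.
Demand: q_1*(p_1,p_2,I) = 4·I/(4·p_1 + p_2), q_2* = I/(4·p_1 + p_2).
Here 4·10.6 + 9.65 = 52.05, giving q_2* = 0.9798.
At I' = 76.5: q_2* = 1.4697. Change: 1.4697 − 0.9798 = 0.4899.

Δq_2* = 0.4899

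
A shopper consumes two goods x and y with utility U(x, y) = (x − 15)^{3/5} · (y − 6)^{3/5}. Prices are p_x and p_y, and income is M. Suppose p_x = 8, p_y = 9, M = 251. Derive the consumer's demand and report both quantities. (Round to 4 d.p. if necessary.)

x* = 19.8125, y* = 10.2778

Let x' = x−15, y' = y−6. MRS = y'/x' = p_x/p_y.
After buying the subsistence bundle (15, 6), a share 0.5 of the remaining income goes to x: x* = 15 + 0.5·(M − 15p_x − 6p_y)/p_x.
Discretionary income = 251 − 15·8 − 6·9 = 77; x* = 15 + 0.5·77/8 = 19.8125; y* = 6 + 0.5·77/9 = 10.2778.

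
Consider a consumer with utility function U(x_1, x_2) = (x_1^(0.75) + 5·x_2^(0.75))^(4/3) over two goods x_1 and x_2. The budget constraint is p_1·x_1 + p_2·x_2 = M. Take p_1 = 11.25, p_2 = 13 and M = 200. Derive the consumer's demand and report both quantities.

x_1* = 0.0438, x_2* = 15.3467

MRS = MU_x_1/MU_x_2 = (1/5)·(x_2/x_1)^(0.25). Set equal to p_1/p_2.
Hence x_2/x_1 = (5·p_1/p_2)^(1/(0.25)), i.e. raised to the 4 power.
With the ratio pinned down, the budget gives x_1* = M/(p_1 + p_2·(x_2/x_1)) and x_2* = (x_2/x_1)·x_1*.
Numerically x_2/x_1 = 350.523144, so x_1* = 200/(11.25 + 13·350.523144) = 0.0438 and x_2* = 350.523144·0.0438 = 15.3467.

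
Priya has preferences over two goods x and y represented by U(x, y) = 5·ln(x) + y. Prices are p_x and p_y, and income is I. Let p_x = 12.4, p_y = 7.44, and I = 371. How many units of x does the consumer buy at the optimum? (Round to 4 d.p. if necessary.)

x* = 3

MU_x = 5/x, MU_y = 1. Tangency: 5/x = p_x/p_y.
So x*(p_x,p_y) = 5·p_y/p_x, independent of income; and y* = (I − 5·p_y)/p_y.
At the given prices: x* = 5·7.44/12.4 = 3.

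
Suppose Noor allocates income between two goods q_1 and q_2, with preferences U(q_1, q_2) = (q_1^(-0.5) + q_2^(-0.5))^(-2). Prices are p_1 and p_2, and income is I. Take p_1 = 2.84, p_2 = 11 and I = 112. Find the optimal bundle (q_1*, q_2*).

MRS = MU_q_1/MU_q_2 = (q_2/q_1)^(1.5). Set equal to p_1/p_2.
Solve for the ratio: q_2/q_1 = [p_1/p_2]^(2/3).
With the ratio pinned down, the budget gives q_1* = I/(p_1 + p_2·(q_2/q_1)) and q_2* = (q_2/q_1)·q_1*.
Numerically q_2/q_1 = 0.405462, so q_1* = 112/(2.84 + 11·0.405462) = 15.3423 and q_2* = 0.405462·15.3423 = 6.2207.

q_1* = 15.3423, q_2* = 6.2207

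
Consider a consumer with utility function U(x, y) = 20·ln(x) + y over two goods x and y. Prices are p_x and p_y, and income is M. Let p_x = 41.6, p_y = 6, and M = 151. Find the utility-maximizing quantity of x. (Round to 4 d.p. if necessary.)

x* = 2.8846

MU_x = 20/x, MU_y = 1. Tangency: 20/x = p_x/p_y.
So x*(p_x,p_y) = 20·p_y/p_x, independent of income; and y* = (M − 20·p_y)/p_y.
At the given prices: x* = 20·6/41.6 = 2.8846.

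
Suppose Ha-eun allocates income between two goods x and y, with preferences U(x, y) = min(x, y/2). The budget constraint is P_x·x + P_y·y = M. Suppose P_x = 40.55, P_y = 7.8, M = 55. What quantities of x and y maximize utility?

With perfect complements, no substitution: consume in ratio x:y = 1:2.
Budget: P_x·x + P_y·2·x = M, so (P_x + 2·P_y)·x = M.
Demand: x*(P_x,P_y,M) = M/(P_x + 2·P_y), y* = 2·M/(P_x + 2·P_y).
Here 40.55 + 2·7.8 = 56.15, giving x* = 0.9795 and y* = 1.959.

x* = 0.9795, y* = 1.959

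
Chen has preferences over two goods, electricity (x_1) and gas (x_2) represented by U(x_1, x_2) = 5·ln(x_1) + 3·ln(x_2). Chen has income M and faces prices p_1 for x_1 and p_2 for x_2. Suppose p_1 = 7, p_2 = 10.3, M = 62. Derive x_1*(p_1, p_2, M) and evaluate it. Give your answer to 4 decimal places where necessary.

x_1* = 5.5357

MU_x_1/MU_x_2 = (5·x_2)/(3·x_1); tangency sets this equal to p_1/p_2.
Rearranging, p_2·x_2 = (3/5)·p_1·x_1. Substituting into the budget gives p_1·x_1·(1 + (3/5)) = M.
Demand: x_1*(p_1,p_2,M) = 0.625·M/p_1 and x_2* = 0.375·M/p_2.
At p_1=7, p_2=10.3, M=62: x_1* = 0.625·62/7 = 5.5357.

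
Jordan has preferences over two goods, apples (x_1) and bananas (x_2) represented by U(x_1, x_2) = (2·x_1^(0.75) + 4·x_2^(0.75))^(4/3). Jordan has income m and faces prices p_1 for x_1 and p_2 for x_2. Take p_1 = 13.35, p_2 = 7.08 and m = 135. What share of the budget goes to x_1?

MU_x_1 ∝ 2·x_1^(-0.25), MU_x_2 ∝ 4·x_2^(-0.25), so MRS = (1/2)·(x_2/x_1)^(0.25) = p_1/p_2.
Solve for the ratio: x_2/x_1 = [2·p_1/p_2]^(4).
Substitute x_2 = (x_2/x_1)·x_1 into the budget: x_1* = m/(p_1 + p_2·(x_2/x_1)).
Numerically x_2/x_1 = 202.260937, so x_1* = 135/(13.35 + 7.08·202.260937) = 0.0934 and x_2* = 202.260937·0.0934 = 18.8917.
Expenditure on x_1: 13.35·0.0934 = 1.2469; share = 0.0092.

share on x_1 = 0.0092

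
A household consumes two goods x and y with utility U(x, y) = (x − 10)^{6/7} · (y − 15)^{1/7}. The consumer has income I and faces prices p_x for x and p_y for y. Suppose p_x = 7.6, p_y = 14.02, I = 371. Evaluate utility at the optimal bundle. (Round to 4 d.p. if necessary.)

V = 6.7759

This is Cobb-Douglas in (x−10, y−15): tangency gives 6/7·p_y·(y−15) = 1/7·p_x·(x−10).
Substituting into the budget: x* = 10 + 6/7·(I − 10·p_x − 15·p_y)/p_x, and y* = 15 + 1/7·(…)/p_y.
Discretionary income = 371 − 10·7.6 − 15·14.02 = 84.7; x* = 10 + 6/7·84.7/7.6 = 19.5526; y* = 15 + 1/7·84.7/14.02 = 15.8631.
Utility at the optimum: U(19.5526, 15.8631) = 6.7759.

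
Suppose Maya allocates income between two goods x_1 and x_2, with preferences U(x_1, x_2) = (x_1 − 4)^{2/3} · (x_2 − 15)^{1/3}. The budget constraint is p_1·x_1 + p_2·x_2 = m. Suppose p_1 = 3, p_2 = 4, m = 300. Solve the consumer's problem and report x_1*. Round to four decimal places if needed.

x_1* = 54.6667

This is Cobb-Douglas in (x_1−4, x_2−15): tangency gives 2/3·p_2·(x_2−15) = 1/3·p_1·(x_1−4).
After buying the subsistence bundle (4, 15), a share 2/3 of the remaining income goes to x_1: x_1* = 4 + 2/3·(m − 4p_1 − 15p_2)/p_1.
Discretionary income = 300 − 4·3 − 15·4 = 228; x_1* = 4 + 2/3·228/3 = 54.6667.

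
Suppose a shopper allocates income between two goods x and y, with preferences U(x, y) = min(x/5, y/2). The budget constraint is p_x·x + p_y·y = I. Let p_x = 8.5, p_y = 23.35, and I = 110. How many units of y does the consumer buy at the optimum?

y* = 2.4664

Demand: x*(p_x,p_y,I) = 5·I/(5·p_x + 2·p_y), y* = 2·I/(5·p_x + 2·p_y).
Here 5·8.5 + 2·23.35 = 89.2, giving y* = 2.4664.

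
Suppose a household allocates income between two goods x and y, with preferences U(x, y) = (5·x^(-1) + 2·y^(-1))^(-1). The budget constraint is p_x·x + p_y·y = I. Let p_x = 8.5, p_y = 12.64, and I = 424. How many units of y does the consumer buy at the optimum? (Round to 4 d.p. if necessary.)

y* = 14.6061

Substitute y = (y/x)·x into the budget: x* = I/(p_x + p_y·(y/x)).
Numerically y/x = 0.51864, so x* = 424/(8.5 + 12.64·0.51864) = 28.1623 and y* = 0.51864·28.1623 = 14.6061.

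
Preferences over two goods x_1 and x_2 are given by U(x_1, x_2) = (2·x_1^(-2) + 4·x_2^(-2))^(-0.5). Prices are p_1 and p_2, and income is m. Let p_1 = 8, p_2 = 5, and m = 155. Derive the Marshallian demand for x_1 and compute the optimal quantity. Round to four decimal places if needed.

x_1* = 10.0859

From the CES first-order condition, (1/2)·(x_2/x_1)^(3) = p_1/p_2.
Solve for the ratio: x_2/x_1 = [2·p_1/p_2]^(1/3).
With the ratio pinned down, the budget gives x_1* = m/(p_1 + p_2·(x_2/x_1)) and x_2* = (x_2/x_1)·x_1*.
Numerically x_2/x_1 = 1.473613, so x_1* = 155/(8 + 5·1.473613) = 10.0859.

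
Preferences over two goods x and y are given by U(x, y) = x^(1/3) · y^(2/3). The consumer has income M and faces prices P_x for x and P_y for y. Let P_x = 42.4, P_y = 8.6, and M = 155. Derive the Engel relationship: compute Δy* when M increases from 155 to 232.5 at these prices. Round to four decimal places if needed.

Δy* = 6.0078

The MRS is (1/2)·y/x. Set MRS = P_x/P_y.
So 1/3·P_y·y = 2/3·P_x·x; combined with the budget, a share 1/3 of income goes to x.
Demand: x*(P_x,P_y,M) = 1/3·M/P_x and y* = 2/3·M/P_y.
At P_x=42.4, P_y=8.6, M=155: y* = 2/3·155/8.6 = 12.0155.
At M' = 232.5: y* = 18.0233. Change: 18.0233 − 12.0155 = 6.0078.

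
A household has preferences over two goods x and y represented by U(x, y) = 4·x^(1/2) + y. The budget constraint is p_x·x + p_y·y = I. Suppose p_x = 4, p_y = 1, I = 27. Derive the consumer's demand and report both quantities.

x* = 0.25, y* = 26

MU_x = 2/√x, MU_y = 1. Tangency: 2/√x = p_x/p_y.
Solve: √x = 2·p_y/p_x, so x*(p_x,p_y) = (2·p_y/p_x)², and y* = (I − p_x·x*)/p_y.
Plugging in: x* = (2·1/4)² = 0.25, y* = 26.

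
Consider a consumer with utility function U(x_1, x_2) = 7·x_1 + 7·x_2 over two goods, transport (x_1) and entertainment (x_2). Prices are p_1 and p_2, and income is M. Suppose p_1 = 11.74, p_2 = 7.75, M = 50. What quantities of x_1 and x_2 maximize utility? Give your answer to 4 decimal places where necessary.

Numerically: x_1* = 0, x_2* = 6.4516.

x_1* = 0, x_2* = 6.4516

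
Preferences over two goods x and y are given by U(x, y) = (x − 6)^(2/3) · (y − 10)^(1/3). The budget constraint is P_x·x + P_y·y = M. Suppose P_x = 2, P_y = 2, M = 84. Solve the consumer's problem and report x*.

This is Cobb-Douglas in (x−6, y−10): tangency gives 2/3·P_y·(y−10) = 1/3·P_x·(x−6).
Substituting into the budget: x* = 6 + 2/3·(M − 6·P_x − 10·P_y)/P_x, and y* = 10 + 1/3·(…)/P_y.
Discretionary income = 84 − 6·2 − 10·2 = 52; x* = 6 + 2/3·52/2 = 23.3333.

x* = 23.3333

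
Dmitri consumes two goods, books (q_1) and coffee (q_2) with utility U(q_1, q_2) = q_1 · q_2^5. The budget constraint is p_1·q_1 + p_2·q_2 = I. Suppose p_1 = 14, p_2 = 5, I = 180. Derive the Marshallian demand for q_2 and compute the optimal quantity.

The MRS is (1/5)·q_2/q_1. Set MRS = p_1/p_2.
So p_2·q_2 = 5·p_1·q_1; combined with the budget, a share 1/6 of income goes to q_1.
Demand: q_1*(p_1,p_2,I) = 1/6·I/p_1 and q_2* = 5/6·I/p_2.
At p_1=14, p_2=5, I=180: q_2* = 5/6·180/5 = 30.

q_2* = 30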